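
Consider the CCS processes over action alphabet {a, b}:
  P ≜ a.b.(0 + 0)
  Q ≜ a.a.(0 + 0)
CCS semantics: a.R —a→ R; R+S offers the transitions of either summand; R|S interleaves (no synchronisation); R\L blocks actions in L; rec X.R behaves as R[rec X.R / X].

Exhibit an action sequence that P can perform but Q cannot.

ab

Reachable graph of P (3 states):
  s0 = a.b.(0 + 0) has moves ··a··> s1
  s1 = b.(0 + 0) has moves ··b··> s2
  s2 = 0 + 0 has moves ∅
Reachable graph of Q (3 states):
  t0 = a.a.(0 + 0) has moves ··a··> t1
  t1 = a.(0 + 0) has moves ··a··> t2
  t2 = 0 + 0 has moves ∅
Trace ⟨ab⟩ through P, begin at {s0}:
  [1] a ⇒ {s1}
  [2] b ⇒ {s2}
  P completes σ.
Trace ⟨ab⟩ through Q, begin at {t0}:
  [1] a ⇒ {t1}
  [2] b ⇒ no successor for Q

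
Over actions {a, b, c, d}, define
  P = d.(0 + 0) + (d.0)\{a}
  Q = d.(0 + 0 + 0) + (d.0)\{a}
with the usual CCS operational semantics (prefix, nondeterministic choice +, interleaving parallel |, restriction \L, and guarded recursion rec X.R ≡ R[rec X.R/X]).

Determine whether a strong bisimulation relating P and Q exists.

LTS(P): 3 reachable states
  u0 = d.(0 + 0) + (d.0)\{a} :: --d--▸ u1, --d--▸ u2
  u1 = 0 + 0 :: stopped
  u2 = 0\{a} :: stopped
LTS(Q): 3 reachable states
  v0 = d.(0 + 0 + 0) + (d.0)\{a} :: --d--▸ v1, --d--▸ v2
  v1 = 0 + 0 + 0 :: stopped
  v2 = 0\{a} :: stopped
Bisimilarity quotient blocks:
  B0 = {u0, v0}
  B1 = {u1, u2, v1, v2}
u0 ∈ B0, v0 ∈ B0 → same block

bisimilar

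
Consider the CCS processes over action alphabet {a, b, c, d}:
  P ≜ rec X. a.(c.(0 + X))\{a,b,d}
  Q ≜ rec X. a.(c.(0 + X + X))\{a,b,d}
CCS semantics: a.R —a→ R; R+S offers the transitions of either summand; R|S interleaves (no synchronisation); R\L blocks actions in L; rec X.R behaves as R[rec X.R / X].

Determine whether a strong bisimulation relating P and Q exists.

P's transition system — 3 states:
  p0 = rec X. a.(c.(0 + X))\{a,b,d} has moves -a-> p1
  p1 = (c.(0 + (rec X. a.(c.(0 + X))\{a,b,d})))\{a,b,d} has moves -c-> p2
  p2 = (0 + (rec X. a.(c.(0 + X))\{a,b,d}))\{a,b,d} has moves (no moves)
Q's transition system — 3 states:
  q0 = rec X. a.(c.(0 + X + X))\{a,b,d} has moves -a-> q1
  q1 = (c.(0 + (rec X. a.(c.(0 + X + X))\{a,b,d}) + (rec X. a.(c.(0 + X + X))\{a,b,d})))\{a,b,d} has moves -c-> q2
  q2 = (0 + (rec X. a.(c.(0 + X + X))\{a,b,d}) + (rec X. a.(c.(0 + X + X))\{a,b,d}))\{a,b,d} has moves (no moves)
Bisimilarity quotient blocks:
  B0 = {p0, q0}
  B1 = {p1, q1}
  B2 = {p2, q2}
p0 ∈ B0, q0 ∈ B0 → same block

bisimilar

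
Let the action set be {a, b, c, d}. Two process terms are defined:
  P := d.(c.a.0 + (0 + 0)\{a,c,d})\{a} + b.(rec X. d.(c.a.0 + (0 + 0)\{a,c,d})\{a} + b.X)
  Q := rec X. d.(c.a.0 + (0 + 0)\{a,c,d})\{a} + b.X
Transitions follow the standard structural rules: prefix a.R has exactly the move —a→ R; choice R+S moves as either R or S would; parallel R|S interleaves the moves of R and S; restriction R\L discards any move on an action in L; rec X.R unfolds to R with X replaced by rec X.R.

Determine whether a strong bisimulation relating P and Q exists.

P ~ Q

Reachable graph of P (4 states):
  p0 = d.(c.a.0 + (0 + 0)\{a,c,d})\{a} + b.(rec X. d.(c.a.0 + (0 + 0)\{a,c,d})\{a} + b.X) ⊢ --b--▸ p1, --d--▸ p2
  p1 = rec X. d.(c.a.0 + (0 + 0)\{a,c,d})\{a} + b.X ⊢ --b--▸ p1, --d--▸ p2
  p2 = (c.a.0 + (0 + 0)\{a,c,d})\{a} ⊢ --c--▸ p3
  p3 = (a.0)\{a} ⊢ stopped
Reachable graph of Q (3 states):
  q0 = rec X. d.(c.a.0 + (0 + 0)\{a,c,d})\{a} + b.X ⊢ --b--▸ q0, --d--▸ q1
  q1 = (c.a.0 + (0 + 0)\{a,c,d})\{a} ⊢ --c--▸ q2
  q2 = (a.0)\{a} ⊢ stopped
Partition-refinement fixed point:
  B0 = {p0, p1, q0}
  B1 = {p2, q1}
  B2 = {p3, q2}
p0 ∈ B0, q0 ∈ B0 → same block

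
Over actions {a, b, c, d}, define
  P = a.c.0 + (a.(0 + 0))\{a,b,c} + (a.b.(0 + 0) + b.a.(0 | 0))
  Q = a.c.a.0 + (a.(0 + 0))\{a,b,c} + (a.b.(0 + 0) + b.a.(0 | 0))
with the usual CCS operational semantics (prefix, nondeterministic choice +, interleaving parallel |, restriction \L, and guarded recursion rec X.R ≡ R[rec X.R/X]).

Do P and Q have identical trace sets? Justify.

LTS(P): 7 reachable states
  p0 = a.c.0 + (a.(0 + 0))\{a,b,c} + (a.b.(0 + 0) + b.a.(0 | 0)) ⊢ —a→ p1, —a→ p2, —b→ p3
  p1 = b.(0 + 0) ⊢ —b→ p4
  p2 = c.0 ⊢ —c→ p5
  p3 = a.(0 | 0) ⊢ —a→ p6
  p4 = 0 + 0 ⊢ deadlocked
  p5 = 0 ⊢ deadlocked
  p6 = 0 | 0 ⊢ deadlocked
LTS(Q): 8 reachable states
  q0 = a.c.a.0 + (a.(0 + 0))\{a,b,c} + (a.b.(0 + 0) + b.a.(0 | 0)) ⊢ —a→ q1, —a→ q2, —b→ q3
  q1 = b.(0 + 0) ⊢ —b→ q4
  q2 = c.a.0 ⊢ —c→ q5
  q3 = a.(0 | 0) ⊢ —a→ q6
  q4 = 0 + 0 ⊢ deadlocked
  q5 = a.0 ⊢ —a→ q7
  q6 = 0 | 0 ⊢ deadlocked
  q7 = 0 ⊢ deadlocked
Run σ = ⟨aca⟩ on Q: start {q0}
  step 1 (a): {q1, q2}
  step 2 (c): {q5}
  step 3 (a): {q7}
  Q completes σ.
Run σ = ⟨aca⟩ on P: start {p0}
  step 1 (a): {p1, p2}
  step 2 (c): {p5}
  step 3 (a): ∅  — P cannot continue

traces(P) ≠ traces(Q) — witness ⟨aca⟩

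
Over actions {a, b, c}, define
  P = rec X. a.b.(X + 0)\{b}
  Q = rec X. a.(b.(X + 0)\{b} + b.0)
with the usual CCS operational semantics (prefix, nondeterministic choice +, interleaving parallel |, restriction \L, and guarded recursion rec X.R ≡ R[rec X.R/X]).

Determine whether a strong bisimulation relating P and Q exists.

not bisimilar

P's transition system — 4 states:
  m0 = rec X. a.b.(X + 0)\{b} :: -a-> m1
  m1 = b.((rec X. a.b.(X + 0)\{b}) + 0)\{b} :: -b-> m2
  m2 = ((rec X. a.b.(X + 0)\{b}) + 0)\{b} :: -a-> m3
  m3 = (b.((rec X. a.b.(X + 0)\{b}) + 0)\{b})\{b} :: ∅
Q's transition system — 5 states:
  n0 = rec X. a.(b.(X + 0)\{b} + b.0) :: -a-> n1
  n1 = b.((rec X. a.(b.(X + 0)\{b} + b.0)) + 0)\{b} + b.0 :: -b-> n2, -b-> n3
  n2 = ((rec X. a.(b.(X + 0)\{b} + b.0)) + 0)\{b} :: -a-> n4
  n3 = 0 :: ∅
  n4 = (b.((rec X. a.(b.(X + 0)\{b} + b.0)) + 0)\{b} + b.0)\{b} :: ∅
Bisimilarity quotient blocks:
  B0 = {m0}
  B1 = {m1}
  B2 = {m2, n2}
  B3 = {m3, n3, n4}
  B4 = {n0}
  B5 = {n1}
m0 ∈ B0, n0 ∈ B4 → different blocks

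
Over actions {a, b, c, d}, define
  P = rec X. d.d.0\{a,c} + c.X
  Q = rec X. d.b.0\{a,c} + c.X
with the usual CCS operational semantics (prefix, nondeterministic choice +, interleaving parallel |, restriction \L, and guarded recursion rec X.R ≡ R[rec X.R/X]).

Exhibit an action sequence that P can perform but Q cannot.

dd

Reachable graph of P (3 states):
  u0 = rec X. d.d.0\{a,c} + c.X | -c-> u0, -d-> u1
  u1 = d.0\{a,c} | -d-> u2
  u2 = 0\{a,c} | stopped
Reachable graph of Q (3 states):
  v0 = rec X. d.b.0\{a,c} + c.X | -c-> v0, -d-> v1
  v1 = b.0\{a,c} | -b-> v2
  v2 = 0\{a,c} | stopped
Trace ⟨dd⟩ through P, begin at {u0}:
  step 1 (d): {u1}
  step 2 (d): {u2}
  P completes σ.
Trace ⟨dd⟩ through Q, begin at {v0}:
  step 1 (d): {v1}
  step 2 (d): ∅  — Q cannot continue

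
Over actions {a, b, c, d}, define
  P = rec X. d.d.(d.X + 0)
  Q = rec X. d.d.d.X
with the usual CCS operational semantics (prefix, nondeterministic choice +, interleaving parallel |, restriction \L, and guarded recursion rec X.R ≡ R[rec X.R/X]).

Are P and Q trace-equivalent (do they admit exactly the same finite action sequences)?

YES

P's transition system — 3 states:
  m0 = rec X. d.d.(d.X + 0) has moves =d=> m1
  m1 = d.(d.(rec X. d.d.(d.X + 0)) + 0) has moves =d=> m2
  m2 = d.(rec X. d.d.(d.X + 0)) + 0 has moves =d=> m0
Q's transition system — 3 states:
  n0 = rec X. d.d.d.X has moves =d=> n1
  n1 = d.d.(rec X. d.d.d.X) has moves =d=> n2
  n2 = d.(rec X. d.d.d.X) has moves =d=> n0
Partition-refinement fixed point:
  B0 = {m0, m1, m2, n0, n1, n2}
m0 ∈ B0, n0 ∈ B0 → same block
Bisimilar ⇒ trace-equivalent.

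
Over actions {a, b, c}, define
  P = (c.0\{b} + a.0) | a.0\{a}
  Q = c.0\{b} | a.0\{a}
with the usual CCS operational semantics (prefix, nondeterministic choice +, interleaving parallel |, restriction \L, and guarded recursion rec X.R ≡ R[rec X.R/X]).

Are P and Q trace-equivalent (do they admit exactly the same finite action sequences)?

traces(P) ≠ traces(Q) — witness ⟨aa⟩

LTS(P): 6 reachable states
  u0 = (c.0\{b} + a.0) | a.0\{a} has moves ··a··> u1, ··a··> u2, ··c··> u3
  u1 = (c.0\{b} + a.0) | 0\{a} has moves ··a··> u4, ··c··> u5
  u2 = 0 | a.0\{a} has moves ··a··> u4
  u3 = 0\{b} | a.0\{a} has moves ··a··> u5
  u4 = 0 | 0\{a} has moves deadlocked
  u5 = 0\{b} | 0\{a} has moves deadlocked
LTS(Q): 4 reachable states
  v0 = c.0\{b} | a.0\{a} has moves ··a··> v1, ··c··> v2
  v1 = c.0\{b} | 0\{a} has moves ··c··> v3
  v2 = 0\{b} | a.0\{a} has moves ··a··> v3
  v3 = 0\{b} | 0\{a} has moves deadlocked
Trace ⟨aa⟩ through P, begin at {u0}:
  [1] a ⇒ {u1, u2}
  [2] a ⇒ {u4}
  P completes σ.
Trace ⟨aa⟩ through Q, begin at {v0}:
  [1] a ⇒ {v1}
  [2] a ⇒ no successor for Q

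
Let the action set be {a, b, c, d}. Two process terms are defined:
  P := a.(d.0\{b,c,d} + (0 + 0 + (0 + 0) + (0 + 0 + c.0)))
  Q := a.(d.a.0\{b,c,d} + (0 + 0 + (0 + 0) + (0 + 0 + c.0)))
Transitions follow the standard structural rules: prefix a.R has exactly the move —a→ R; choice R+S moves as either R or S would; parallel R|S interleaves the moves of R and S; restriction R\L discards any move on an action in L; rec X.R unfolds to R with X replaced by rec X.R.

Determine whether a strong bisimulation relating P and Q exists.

P's transition system — 4 states:
  u0 = a.(d.0\{b,c,d} + (0 + 0 + (0 + 0) + (0 + 0 + c.0))) | =a=> u1
  u1 = d.0\{b,c,d} + (0 + 0 + (0 + 0) + (0 + 0 + c.0)) | =c=> u2, =d=> u3
  u2 = 0 | ∅
  u3 = 0\{b,c,d} | ∅
Q's transition system — 5 states:
  v0 = a.(d.a.0\{b,c,d} + (0 + 0 + (0 + 0) + (0 + 0 + c.0))) | =a=> v1
  v1 = d.a.0\{b,c,d} + (0 + 0 + (0 + 0) + (0 + 0 + c.0)) | =c=> v2, =d=> v3
  v2 = 0 | ∅
  v3 = a.0\{b,c,d} | =a=> v4
  v4 = 0\{b,c,d} | ∅
Bisimilarity quotient blocks:
  B0 = {u0}
  B1 = {u1}
  B2 = {u2, u3, v2, v4}
  B3 = {v0}
  B4 = {v1}
  B5 = {v3}
u0 ∈ B0, v0 ∈ B3 → different blocks

not bisimilar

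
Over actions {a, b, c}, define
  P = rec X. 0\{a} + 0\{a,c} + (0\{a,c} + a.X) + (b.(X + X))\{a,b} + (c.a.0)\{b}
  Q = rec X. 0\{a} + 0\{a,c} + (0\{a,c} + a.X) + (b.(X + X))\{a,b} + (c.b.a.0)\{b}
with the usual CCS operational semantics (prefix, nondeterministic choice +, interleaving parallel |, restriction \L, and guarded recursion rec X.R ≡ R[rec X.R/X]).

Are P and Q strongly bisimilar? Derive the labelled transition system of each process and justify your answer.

Reachable graph of P (3 states):
  s0 = rec X. 0\{a} + 0\{a,c} + (0\{a,c} + a.X) + (b.(X + X))\{a,b} + (c.a.0)\{b} | =a=> s0, =c=> s1
  s1 = (a.0)\{b} | =a=> s2
  s2 = 0\{b} | deadlocked
Reachable graph of Q (2 states):
  t0 = rec X. 0\{a} + 0\{a,c} + (0\{a,c} + a.X) + (b.(X + X))\{a,b} + (c.b.a.0)\{b} | =a=> t0, =c=> t1
  t1 = (b.a.0)\{b} | deadlocked
Coarsest stable partition (strong bisimilarity classes):
  B0 = {s0}
  B1 = {s1}
  B2 = {s2, t1}
  B3 = {t0}
s0 ∈ B0, t0 ∈ B3 → different blocks

not bisimilar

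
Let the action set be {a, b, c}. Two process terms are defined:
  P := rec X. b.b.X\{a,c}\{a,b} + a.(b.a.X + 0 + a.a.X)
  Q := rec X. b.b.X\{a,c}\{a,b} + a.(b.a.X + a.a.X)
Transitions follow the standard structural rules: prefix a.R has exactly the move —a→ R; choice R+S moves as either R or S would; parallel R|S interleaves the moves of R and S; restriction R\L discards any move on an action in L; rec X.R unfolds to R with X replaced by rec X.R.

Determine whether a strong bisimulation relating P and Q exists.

YES

LTS(P): 5 reachable states
  s0 = rec X. b.b.X\{a,c}\{a,b} + a.(b.a.X + 0 + a.a.X) has moves -a-> s1, -b-> s2
  s1 = b.a.(rec X. b.b.X\{a,c}\{a,b} + a.(b.a.X + 0 + a.a.X)) + 0 + a.a.(rec X. b.b.X\{a,c}\{a,b} + a.(b.a.X + 0 + a.a.X)) has moves -a-> s3, -b-> s3
  s2 = b.(rec X. b.b.X\{a,c}\{a,b} + a.(b.a.X + 0 + a.a.X))\{a,c}\{a,b} has moves -b-> s4
  s3 = a.(rec X. b.b.X\{a,c}\{a,b} + a.(b.a.X + 0 + a.a.X)) has moves -a-> s0
  s4 = (rec X. b.b.X\{a,c}\{a,b} + a.(b.a.X + 0 + a.a.X))\{a,c}\{a,b} has moves ∅
LTS(Q): 5 reachable states
  t0 = rec X. b.b.X\{a,c}\{a,b} + a.(b.a.X + a.a.X) has moves -a-> t1, -b-> t2
  t1 = b.a.(rec X. b.b.X\{a,c}\{a,b} + a.(b.a.X + a.a.X)) + a.a.(rec X. b.b.X\{a,c}\{a,b} + a.(b.a.X + a.a.X)) has moves -a-> t3, -b-> t3
  t2 = b.(rec X. b.b.X\{a,c}\{a,b} + a.(b.a.X + a.a.X))\{a,c}\{a,b} has moves -b-> t4
  t3 = a.(rec X. b.b.X\{a,c}\{a,b} + a.(b.a.X + a.a.X)) has moves -a-> t0
  t4 = (rec X. b.b.X\{a,c}\{a,b} + a.(b.a.X + a.a.X))\{a,c}\{a,b} has moves ∅
Bisimilarity quotient blocks:
  B0 = {s0, t0}
  B1 = {s1, t1}
  B2 = {s3, t3}
  B3 = {s2, t2}
  B4 = {s4, t4}
s0 ∈ B0, t0 ∈ B0 → same block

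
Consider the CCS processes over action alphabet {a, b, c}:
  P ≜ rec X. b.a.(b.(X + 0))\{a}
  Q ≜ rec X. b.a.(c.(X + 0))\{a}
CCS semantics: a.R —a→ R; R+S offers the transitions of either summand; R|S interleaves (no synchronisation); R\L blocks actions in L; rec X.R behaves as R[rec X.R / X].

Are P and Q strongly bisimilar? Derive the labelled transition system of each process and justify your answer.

not bisimilar

LTS(P): 5 reachable states
  p0 = rec X. b.a.(b.(X + 0))\{a} has moves =b=> p1
  p1 = a.(b.((rec X. b.a.(b.(X + 0))\{a}) + 0))\{a} has moves =a=> p2
  p2 = (b.((rec X. b.a.(b.(X + 0))\{a}) + 0))\{a} has moves =b=> p3
  p3 = ((rec X. b.a.(b.(X + 0))\{a}) + 0)\{a} has moves =b=> p4
  p4 = (a.(b.((rec X. b.a.(b.(X + 0))\{a}) + 0))\{a})\{a} has moves ∅
LTS(Q): 5 reachable states
  q0 = rec X. b.a.(c.(X + 0))\{a} has moves =b=> q1
  q1 = a.(c.((rec X. b.a.(c.(X + 0))\{a}) + 0))\{a} has moves =a=> q2
  q2 = (c.((rec X. b.a.(c.(X + 0))\{a}) + 0))\{a} has moves =c=> q3
  q3 = ((rec X. b.a.(c.(X + 0))\{a}) + 0)\{a} has moves =b=> q4
  q4 = (a.(c.((rec X. b.a.(c.(X + 0))\{a}) + 0))\{a})\{a} has moves ∅
Bisimilarity quotient blocks:
  B0 = {p0}
  B1 = {p1}
  B2 = {p2}
  B3 = {p3, q3}
  B4 = {p4, q4}
  B5 = {q0}
  B6 = {q1}
  B7 = {q2}
p0 ∈ B0, q0 ∈ B5 → different blocks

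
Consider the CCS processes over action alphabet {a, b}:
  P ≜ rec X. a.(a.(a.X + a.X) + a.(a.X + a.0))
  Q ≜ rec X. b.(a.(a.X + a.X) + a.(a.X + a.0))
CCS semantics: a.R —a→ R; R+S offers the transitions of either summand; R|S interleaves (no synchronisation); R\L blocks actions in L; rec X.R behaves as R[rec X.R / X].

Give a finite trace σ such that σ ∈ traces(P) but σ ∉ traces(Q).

a

P's transition system — 5 states:
  s0 = rec X. a.(a.(a.X + a.X) + a.(a.X + a.0)) has moves —a→ s1
  s1 = a.(a.(rec X. a.(a.(a.X + a.X) + a.(a.X + a.0))) + a.(rec X. a.(a.(a.X + a.X) + a.(a.X + a.0)))) + a.(a.(rec X. a.(a.(a.X + a.X) + a.(a.X + a.0))) + a.0) has moves —a→ s2, —a→ s3
  s2 = a.(rec X. a.(a.(a.X + a.X) + a.(a.X + a.0))) + a.(rec X. a.(a.(a.X + a.X) + a.(a.X + a.0))) has moves —a→ s0
  s3 = a.(rec X. a.(a.(a.X + a.X) + a.(a.X + a.0))) + a.0 has moves —a→ s0, —a→ s4
  s4 = 0 has moves (no moves)
Q's transition system — 5 states:
  t0 = rec X. b.(a.(a.X + a.X) + a.(a.X + a.0)) has moves —b→ t1
  t1 = a.(a.(rec X. b.(a.(a.X + a.X) + a.(a.X + a.0))) + a.(rec X. b.(a.(a.X + a.X) + a.(a.X + a.0)))) + a.(a.(rec X. b.(a.(a.X + a.X) + a.(a.X + a.0))) + a.0) has moves —a→ t2, —a→ t3
  t2 = a.(rec X. b.(a.(a.X + a.X) + a.(a.X + a.0))) + a.(rec X. b.(a.(a.X + a.X) + a.(a.X + a.0))) has moves —a→ t0
  t3 = a.(rec X. b.(a.(a.X + a.X) + a.(a.X + a.0))) + a.0 has moves —a→ t0, —a→ t4
  t4 = 0 has moves (no moves)
Executing a from P (initial set {s0}):
  [1] a ⇒ {s1}
  — P admits the full trace.
Executing a from Q (initial set {t0}):
  [1] a ⇒ ∅ (Q stuck)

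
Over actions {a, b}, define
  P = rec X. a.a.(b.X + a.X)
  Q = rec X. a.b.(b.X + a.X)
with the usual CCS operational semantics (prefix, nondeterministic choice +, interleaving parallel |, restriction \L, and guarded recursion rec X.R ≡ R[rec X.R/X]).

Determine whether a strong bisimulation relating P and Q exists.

not bisimilar

P's transition system — 3 states:
  p0 = rec X. a.a.(b.X + a.X) has moves -a-> p1
  p1 = a.(b.(rec X. a.a.(b.X + a.X)) + a.(rec X. a.a.(b.X + a.X))) has moves -a-> p2
  p2 = b.(rec X. a.a.(b.X + a.X)) + a.(rec X. a.a.(b.X + a.X)) has moves -a-> p0, -b-> p0
Q's transition system — 3 states:
  q0 = rec X. a.b.(b.X + a.X) has moves -a-> q1
  q1 = b.(b.(rec X. a.b.(b.X + a.X)) + a.(rec X. a.b.(b.X + a.X))) has moves -b-> q2
  q2 = b.(rec X. a.b.(b.X + a.X)) + a.(rec X. a.b.(b.X + a.X)) has moves -a-> q0, -b-> q0
Coarsest stable partition (strong bisimilarity classes):
  B0 = {p0}
  B1 = {p1}
  B2 = {p2}
  B3 = {q0}
  B4 = {q1}
  B5 = {q2}
p0 ∈ B0, q0 ∈ B3 → different blocks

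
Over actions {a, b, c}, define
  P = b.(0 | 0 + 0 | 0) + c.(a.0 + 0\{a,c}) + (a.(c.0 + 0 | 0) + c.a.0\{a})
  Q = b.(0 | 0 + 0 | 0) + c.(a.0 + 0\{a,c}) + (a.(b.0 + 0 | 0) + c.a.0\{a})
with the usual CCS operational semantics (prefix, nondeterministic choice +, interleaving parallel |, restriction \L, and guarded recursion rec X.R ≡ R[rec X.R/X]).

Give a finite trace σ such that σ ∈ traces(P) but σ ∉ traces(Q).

ac

Reachable graph of P (7 states):
  m0 = b.(0 | 0 + 0 | 0) + c.(a.0 + 0\{a,c}) + (a.(c.0 + 0 | 0) + c.a.0\{a}) → --a--▸ m1, --b--▸ m2, --c--▸ m3, --c--▸ m4
  m1 = c.0 + 0 | 0 → --c--▸ m5
  m2 = 0 | 0 + 0 | 0 → ·
  m3 = a.0 + 0\{a,c} → --a--▸ m5
  m4 = a.0\{a} → --a--▸ m6
  m5 = 0 → ·
  m6 = 0\{a} → ·
Reachable graph of Q (7 states):
  n0 = b.(0 | 0 + 0 | 0) + c.(a.0 + 0\{a,c}) + (a.(b.0 + 0 | 0) + c.a.0\{a}) → --a--▸ n1, --b--▸ n2, --c--▸ n3, --c--▸ n4
  n1 = b.0 + 0 | 0 → --b--▸ n5
  n2 = 0 | 0 + 0 | 0 → ·
  n3 = a.0 + 0\{a,c} → --a--▸ n5
  n4 = a.0\{a} → --a--▸ n6
  n5 = 0 → ·
  n6 = 0\{a} → ·
Executing ac from P (initial set {m0}):
  after a @ step 1: {m1}
  after c @ step 2: {m5}
  — P admits the full trace.
Executing ac from Q (initial set {n0}):
  after a @ step 1: {n1}
  after c @ step 2: ∅ (Q stuck)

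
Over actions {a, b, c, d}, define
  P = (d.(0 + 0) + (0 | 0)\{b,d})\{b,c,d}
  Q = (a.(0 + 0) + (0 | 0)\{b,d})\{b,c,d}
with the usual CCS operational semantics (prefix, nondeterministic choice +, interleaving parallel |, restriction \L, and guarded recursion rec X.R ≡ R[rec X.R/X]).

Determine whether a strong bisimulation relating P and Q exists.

Reachable graph of P (1 states):
  u0 = (d.(0 + 0) + (0 | 0)\{b,d})\{b,c,d} → ∅
Reachable graph of Q (2 states):
  v0 = (a.(0 + 0) + (0 | 0)\{b,d})\{b,c,d} → -a-> v1
  v1 = (0 + 0)\{b,c,d} → ∅
Bisimilarity quotient blocks:
  B0 = {u0, v1}
  B1 = {v0}
u0 ∈ B0, v0 ∈ B1 → different blocks

P ≁ Q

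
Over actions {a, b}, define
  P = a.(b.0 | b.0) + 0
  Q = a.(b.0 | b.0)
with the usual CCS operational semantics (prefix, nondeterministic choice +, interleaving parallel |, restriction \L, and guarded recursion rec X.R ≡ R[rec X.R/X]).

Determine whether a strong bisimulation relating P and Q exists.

P ~ Q

LTS(P): 5 reachable states
  p0 = a.(b.0 | b.0) + 0 :: -a-> p1
  p1 = b.0 | b.0 :: -b-> p2, -b-> p3
  p2 = 0 | b.0 :: -b-> p4
  p3 = b.0 | 0 :: -b-> p4
  p4 = 0 | 0 :: ·
LTS(Q): 5 reachable states
  q0 = a.(b.0 | b.0) :: -a-> q1
  q1 = b.0 | b.0 :: -b-> q2, -b-> q3
  q2 = 0 | b.0 :: -b-> q4
  q3 = b.0 | 0 :: -b-> q4
  q4 = 0 | 0 :: ·
Partition-refinement fixed point:
  B0 = {p0, q0}
  B1 = {p1, q1}
  B2 = {p2, p3, q2, q3}
  B3 = {p4, q4}
p0 ∈ B0, q0 ∈ B0 → same block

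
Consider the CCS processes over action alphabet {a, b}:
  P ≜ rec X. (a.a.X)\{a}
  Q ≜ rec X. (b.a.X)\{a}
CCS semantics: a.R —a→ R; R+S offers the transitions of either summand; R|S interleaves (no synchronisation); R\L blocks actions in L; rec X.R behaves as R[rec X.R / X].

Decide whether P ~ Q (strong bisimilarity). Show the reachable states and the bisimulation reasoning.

Reachable graph of P (1 states):
  u0 = rec X. (a.a.X)\{a} has moves deadlocked
Reachable graph of Q (2 states):
  v0 = rec X. (b.a.X)\{a} has moves --b--▸ v1
  v1 = (a.(rec X. (b.a.X)\{a}))\{a} has moves deadlocked
Bisimilarity quotient blocks:
  B0 = {u0, v1}
  B1 = {v0}
u0 ∈ B0, v0 ∈ B1 → different blocks

not bisimilar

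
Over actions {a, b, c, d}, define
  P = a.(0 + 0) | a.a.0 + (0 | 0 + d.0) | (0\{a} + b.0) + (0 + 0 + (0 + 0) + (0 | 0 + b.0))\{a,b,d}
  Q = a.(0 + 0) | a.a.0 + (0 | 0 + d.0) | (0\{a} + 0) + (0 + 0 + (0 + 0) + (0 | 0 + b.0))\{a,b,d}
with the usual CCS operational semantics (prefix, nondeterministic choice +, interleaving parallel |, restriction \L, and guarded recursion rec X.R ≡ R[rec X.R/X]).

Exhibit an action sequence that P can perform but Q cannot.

b

LTS(P): 9 reachable states
  u0 = a.(0 + 0) | a.a.0 + (0 | 0 + d.0) | (0\{a} + b.0) + (0 + 0 + (0 + 0) + (0 | 0 + b.0))\{a,b,d} ⊢ -a-> u1, -a-> u2, -b-> u3, -d-> u4
  u1 = (0 + 0) | a.a.0 ⊢ -a-> u5
  u2 = a.(0 + 0) | a.0 ⊢ -a-> u5, -a-> u6
  u3 = (0 | 0 + d.0) | 0 ⊢ -d-> u7
  u4 = 0 | (0\{a} + b.0) ⊢ -b-> u7
  u5 = (0 + 0) | a.0 ⊢ -a-> u8
  u6 = a.(0 + 0) | 0 ⊢ -a-> u8
  u7 = 0 | 0 ⊢ ·
  u8 = (0 + 0) | 0 ⊢ ·
LTS(Q): 7 reachable states
  v0 = a.(0 + 0) | a.a.0 + (0 | 0 + d.0) | (0\{a} + 0) + (0 + 0 + (0 + 0) + (0 | 0 + b.0))\{a,b,d} ⊢ -a-> v1, -a-> v2, -d-> v3
  v1 = (0 + 0) | a.a.0 ⊢ -a-> v4
  v2 = a.(0 + 0) | a.0 ⊢ -a-> v4, -a-> v5
  v3 = 0 | (0\{a} + 0) ⊢ ·
  v4 = (0 + 0) | a.0 ⊢ -a-> v6
  v5 = a.(0 + 0) | 0 ⊢ -a-> v6
  v6 = (0 + 0) | 0 ⊢ ·
Executing b from P (initial set {u0}):
  [1] b ⇒ {u3}
  P completes σ.
Executing b from Q (initial set {v0}):
  [1] b ⇒ ∅  — Q cannot continue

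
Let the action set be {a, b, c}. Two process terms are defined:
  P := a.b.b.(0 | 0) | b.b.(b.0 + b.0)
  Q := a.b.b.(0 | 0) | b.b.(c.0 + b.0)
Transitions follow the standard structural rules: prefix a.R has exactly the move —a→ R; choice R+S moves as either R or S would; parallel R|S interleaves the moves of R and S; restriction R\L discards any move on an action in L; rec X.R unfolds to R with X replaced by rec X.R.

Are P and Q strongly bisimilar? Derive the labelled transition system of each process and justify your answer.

Reachable graph of P (16 states):
  m0 = a.b.b.(0 | 0) | b.b.(b.0 + b.0) → --a--▸ m1, --b--▸ m2
  m1 = b.b.(0 | 0) | b.b.(b.0 + b.0) → --b--▸ m3, --b--▸ m4
  m2 = a.b.b.(0 | 0) | b.(b.0 + b.0) → --a--▸ m4, --b--▸ m5
  m3 = b.(0 | 0) | b.b.(b.0 + b.0) → --b--▸ m6, --b--▸ m7
  m4 = b.b.(0 | 0) | b.(b.0 + b.0) → --b--▸ m7, --b--▸ m8
  m5 = a.b.b.(0 | 0) | (b.0 + b.0) → --a--▸ m8, --b--▸ m9
  m6 = 0 | 0 | b.b.(b.0 + b.0) → --b--▸ m10
  m7 = b.(0 | 0) | b.(b.0 + b.0) → --b--▸ m10, --b--▸ m11
  m8 = b.b.(0 | 0) | (b.0 + b.0) → --b--▸ m11, --b--▸ m12
  m9 = a.b.b.(0 | 0) | 0 → --a--▸ m12
  m10 = 0 | 0 | b.(b.0 + b.0) → --b--▸ m13
  m11 = b.(0 | 0) | (b.0 + b.0) → --b--▸ m13, --b--▸ m14
  m12 = b.b.(0 | 0) | 0 → --b--▸ m14
  m13 = 0 | 0 | (b.0 + b.0) → --b--▸ m15
  m14 = b.(0 | 0) | 0 → --b--▸ m15
  m15 = 0 | 0 | 0 → (no moves)
Reachable graph of Q (16 states):
  n0 = a.b.b.(0 | 0) | b.b.(c.0 + b.0) → --a--▸ n1, --b--▸ n2
  n1 = b.b.(0 | 0) | b.b.(c.0 + b.0) → --b--▸ n3, --b--▸ n4
  n2 = a.b.b.(0 | 0) | b.(c.0 + b.0) → --a--▸ n4, --b--▸ n5
  n3 = b.(0 | 0) | b.b.(c.0 + b.0) → --b--▸ n6, --b--▸ n7
  n4 = b.b.(0 | 0) | b.(c.0 + b.0) → --b--▸ n7, --b--▸ n8
  n5 = a.b.b.(0 | 0) | (c.0 + b.0) → --a--▸ n8, --b--▸ n9, --c--▸ n9
  n6 = 0 | 0 | b.b.(c.0 + b.0) → --b--▸ n10
  n7 = b.(0 | 0) | b.(c.0 + b.0) → --b--▸ n10, --b--▸ n11
  n8 = b.b.(0 | 0) | (c.0 + b.0) → --b--▸ n11, --b--▸ n12, --c--▸ n12
  n9 = a.b.b.(0 | 0) | 0 → --a--▸ n12
  n10 = 0 | 0 | b.(c.0 + b.0) → --b--▸ n13
  n11 = b.(0 | 0) | (c.0 + b.0) → --b--▸ n13, --b--▸ n14, --c--▸ n14
  n12 = b.b.(0 | 0) | 0 → --b--▸ n14
  n13 = 0 | 0 | (c.0 + b.0) → --b--▸ n15, --c--▸ n15
  n14 = b.(0 | 0) | 0 → --b--▸ n15
  n15 = 0 | 0 | 0 → (no moves)
Partition-refinement fixed point:
  B0 = {m0}
  B1 = {m2}
  B2 = {m5}
  B3 = {m6, m7, m8}
  B4 = {m10, m11, m12, n12}
  B5 = {m13, m14, n14}
  B6 = {m15, n15}
  B7 = {m9, n9}
  B8 = {m3, m4}
  B9 = {m1}
  B10 = {n0}
  B11 = {n2}
  B12 = {n4}
  B13 = {n8}
  B14 = {n11}
  B15 = {n13}
  B16 = {n7}
  B17 = {n10}
  B18 = {n5}
  B19 = {n1}
  B20 = {n3}
  B21 = {n6}
m0 ∈ B0, n0 ∈ B10 → different blocks

P ≁ Q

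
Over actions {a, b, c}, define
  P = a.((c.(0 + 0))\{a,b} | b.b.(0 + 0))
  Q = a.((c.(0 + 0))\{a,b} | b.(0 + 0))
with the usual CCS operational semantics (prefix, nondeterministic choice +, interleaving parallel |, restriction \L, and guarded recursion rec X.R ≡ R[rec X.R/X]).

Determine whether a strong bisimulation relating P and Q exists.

Reachable graph of P (7 states):
  s0 = a.((c.(0 + 0))\{a,b} | b.b.(0 + 0)) | --a--▸ s1
  s1 = (c.(0 + 0))\{a,b} | b.b.(0 + 0) | --b--▸ s2, --c--▸ s3
  s2 = (c.(0 + 0))\{a,b} | b.(0 + 0) | --b--▸ s4, --c--▸ s5
  s3 = (0 + 0)\{a,b} | b.b.(0 + 0) | --b--▸ s5
  s4 = (c.(0 + 0))\{a,b} | (0 + 0) | --c--▸ s6
  s5 = (0 + 0)\{a,b} | b.(0 + 0) | --b--▸ s6
  s6 = (0 + 0)\{a,b} | (0 + 0) | ·
Reachable graph of Q (5 states):
  t0 = a.((c.(0 + 0))\{a,b} | b.(0 + 0)) | --a--▸ t1
  t1 = (c.(0 + 0))\{a,b} | b.(0 + 0) | --b--▸ t2, --c--▸ t3
  t2 = (c.(0 + 0))\{a,b} | (0 + 0) | --c--▸ t4
  t3 = (0 + 0)\{a,b} | b.(0 + 0) | --b--▸ t4
  t4 = (0 + 0)\{a,b} | (0 + 0) | ·
Partition-refinement fixed point:
  B0 = {s0}
  B1 = {s1}
  B2 = {s3}
  B3 = {s5, t3}
  B4 = {s6, t4}
  B5 = {s2, t1}
  B6 = {s4, t2}
  B7 = {t0}
s0 ∈ B0, t0 ∈ B7 → different blocks

NO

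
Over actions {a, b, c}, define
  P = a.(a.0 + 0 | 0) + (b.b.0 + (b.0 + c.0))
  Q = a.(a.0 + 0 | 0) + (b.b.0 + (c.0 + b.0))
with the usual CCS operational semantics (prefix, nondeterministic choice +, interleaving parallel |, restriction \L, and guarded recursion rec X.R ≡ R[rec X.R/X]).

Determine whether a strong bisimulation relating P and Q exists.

Reachable graph of P (4 states):
  p0 = a.(a.0 + 0 | 0) + (b.b.0 + (b.0 + c.0)) → =a=> p1, =b=> p2, =b=> p3, =c=> p2
  p1 = a.0 + 0 | 0 → =a=> p2
  p2 = 0 → (no moves)
  p3 = b.0 → =b=> p2
Reachable graph of Q (4 states):
  q0 = a.(a.0 + 0 | 0) + (b.b.0 + (c.0 + b.0)) → =a=> q1, =b=> q2, =b=> q3, =c=> q2
  q1 = a.0 + 0 | 0 → =a=> q2
  q2 = 0 → (no moves)
  q3 = b.0 → =b=> q2
Partition-refinement fixed point:
  B0 = {p0, q0}
  B1 = {p1, q1}
  B2 = {p2, q2}
  B3 = {p3, q3}
p0 ∈ B0, q0 ∈ B0 → same block

bisimilar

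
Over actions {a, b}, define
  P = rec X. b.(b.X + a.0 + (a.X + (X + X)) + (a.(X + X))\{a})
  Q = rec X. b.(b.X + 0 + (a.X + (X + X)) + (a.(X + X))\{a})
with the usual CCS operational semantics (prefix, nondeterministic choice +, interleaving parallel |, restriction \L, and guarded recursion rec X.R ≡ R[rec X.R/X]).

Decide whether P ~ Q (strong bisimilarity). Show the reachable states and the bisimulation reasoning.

Reachable graph of P (3 states):
  m0 = rec X. b.(b.X + a.0 + (a.X + (X + X)) + (a.(X + X))\{a}) has moves =b=> m1
  m1 = b.(rec X. b.(b.X + a.0 + (a.X + (X + X)) + (a.(X + X))\{a})) + a.0 + (a.(rec X. b.(b.X + a.0 + (a.X + (X + X)) + (a.(X + X))\{a})) + ((rec X. b.(b.X + a.0 + (a.X + (X + X)) + (a.(X + X))\{a})) + (rec X. b.(b.X + a.0 + (a.X + (X + X)) + (a.(X + X))\{a})))) + (a.((rec X. b.(b.X + a.0 + (a.X + (X + X)) + (a.(X + X))\{a})) + (rec X. b.(b.X + a.0 + (a.X + (X + X)) + (a.(X + X))\{a}))))\{a} has moves =a=> m0, =a=> m2, =b=> m0, =b=> m1
  m2 = 0 has moves ·
Reachable graph of Q (2 states):
  n0 = rec X. b.(b.X + 0 + (a.X + (X + X)) + (a.(X + X))\{a}) has moves =b=> n1
  n1 = b.(rec X. b.(b.X + 0 + (a.X + (X + X)) + (a.(X + X))\{a})) + 0 + (a.(rec X. b.(b.X + 0 + (a.X + (X + X)) + (a.(X + X))\{a})) + ((rec X. b.(b.X + 0 + (a.X + (X + X)) + (a.(X + X))\{a})) + (rec X. b.(b.X + 0 + (a.X + (X + X)) + (a.(X + X))\{a})))) + (a.((rec X. b.(b.X + 0 + (a.X + (X + X)) + (a.(X + X))\{a})) + (rec X. b.(b.X + 0 + (a.X + (X + X)) + (a.(X + X))\{a}))))\{a} has moves =a=> n0, =b=> n0, =b=> n1
Partition-refinement fixed point:
  B0 = {m0}
  B1 = {m1}
  B2 = {m2}
  B3 = {n0}
  B4 = {n1}
m0 ∈ B0, n0 ∈ B3 → different blocks

not bisimilar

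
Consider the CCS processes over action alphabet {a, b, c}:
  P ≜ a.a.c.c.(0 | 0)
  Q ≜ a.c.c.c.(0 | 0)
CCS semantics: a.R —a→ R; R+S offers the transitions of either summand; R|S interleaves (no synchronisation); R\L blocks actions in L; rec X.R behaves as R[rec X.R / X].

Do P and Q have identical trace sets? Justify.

Reachable graph of P (5 states):
  p0 = a.a.c.c.(0 | 0) ⊢ —a→ p1
  p1 = a.c.c.(0 | 0) ⊢ —a→ p2
  p2 = c.c.(0 | 0) ⊢ —c→ p3
  p3 = c.(0 | 0) ⊢ —c→ p4
  p4 = 0 | 0 ⊢ deadlocked
Reachable graph of Q (5 states):
  q0 = a.c.c.c.(0 | 0) ⊢ —a→ q1
  q1 = c.c.c.(0 | 0) ⊢ —c→ q2
  q2 = c.c.(0 | 0) ⊢ —c→ q3
  q3 = c.(0 | 0) ⊢ —c→ q4
  q4 = 0 | 0 ⊢ deadlocked
Run σ = ⟨aa⟩ on P: start {p0}
  [1] a ⇒ {p1}
  [2] a ⇒ {p2}
  P completes σ.
Run σ = ⟨aa⟩ on Q: start {q0}
  [1] a ⇒ {q1}
  [2] a ⇒ no successor for Q

NO — witness ⟨aa⟩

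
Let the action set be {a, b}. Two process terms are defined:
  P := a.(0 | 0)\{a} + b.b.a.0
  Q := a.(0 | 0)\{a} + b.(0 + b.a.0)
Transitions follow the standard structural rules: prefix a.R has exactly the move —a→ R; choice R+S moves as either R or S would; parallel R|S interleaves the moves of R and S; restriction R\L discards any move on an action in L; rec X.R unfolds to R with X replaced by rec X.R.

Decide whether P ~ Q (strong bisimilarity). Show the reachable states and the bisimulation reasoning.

P ~ Q

P's transition system — 5 states:
  s0 = a.(0 | 0)\{a} + b.b.a.0 | =a=> s1, =b=> s2
  s1 = (0 | 0)\{a} | (no moves)
  s2 = b.a.0 | =b=> s3
  s3 = a.0 | =a=> s4
  s4 = 0 | (no moves)
Q's transition system — 5 states:
  t0 = a.(0 | 0)\{a} + b.(0 + b.a.0) | =a=> t1, =b=> t2
  t1 = (0 | 0)\{a} | (no moves)
  t2 = 0 + b.a.0 | =b=> t3
  t3 = a.0 | =a=> t4
  t4 = 0 | (no moves)
Coarsest stable partition (strong bisimilarity classes):
  B0 = {s0, t0}
  B1 = {s1, s4, t1, t4}
  B2 = {s2, t2}
  B3 = {s3, t3}
s0 ∈ B0, t0 ∈ B0 → same block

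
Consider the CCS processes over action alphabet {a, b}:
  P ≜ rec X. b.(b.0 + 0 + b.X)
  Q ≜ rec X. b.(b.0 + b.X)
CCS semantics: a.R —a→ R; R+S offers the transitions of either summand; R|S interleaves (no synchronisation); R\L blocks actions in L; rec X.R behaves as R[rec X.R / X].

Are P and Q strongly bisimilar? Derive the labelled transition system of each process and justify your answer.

P's transition system — 3 states:
  u0 = rec X. b.(b.0 + 0 + b.X) has moves =b=> u1
  u1 = b.0 + 0 + b.(rec X. b.(b.0 + 0 + b.X)) has moves =b=> u0, =b=> u2
  u2 = 0 has moves deadlocked
Q's transition system — 3 states:
  v0 = rec X. b.(b.0 + b.X) has moves =b=> v1
  v1 = b.0 + b.(rec X. b.(b.0 + b.X)) has moves =b=> v0, =b=> v2
  v2 = 0 has moves deadlocked
Bisimilarity quotient blocks:
  B0 = {u0, v0}
  B1 = {u1, v1}
  B2 = {u2, v2}
u0 ∈ B0, v0 ∈ B0 → same block

bisimilar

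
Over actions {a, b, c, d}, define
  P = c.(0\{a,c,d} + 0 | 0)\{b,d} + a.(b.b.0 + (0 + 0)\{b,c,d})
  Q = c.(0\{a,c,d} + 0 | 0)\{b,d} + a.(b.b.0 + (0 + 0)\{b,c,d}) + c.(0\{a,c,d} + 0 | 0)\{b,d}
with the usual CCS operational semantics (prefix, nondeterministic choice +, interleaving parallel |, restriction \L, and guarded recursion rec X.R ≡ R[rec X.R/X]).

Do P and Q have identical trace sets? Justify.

trace-equivalent

LTS(P): 5 reachable states
  u0 = c.(0\{a,c,d} + 0 | 0)\{b,d} + a.(b.b.0 + (0 + 0)\{b,c,d}) ⊢ =a=> u1, =c=> u2
  u1 = b.b.0 + (0 + 0)\{b,c,d} ⊢ =b=> u3
  u2 = (0\{a,c,d} + 0 | 0)\{b,d} ⊢ deadlocked
  u3 = b.0 ⊢ =b=> u4
  u4 = 0 ⊢ deadlocked
LTS(Q): 5 reachable states
  v0 = c.(0\{a,c,d} + 0 | 0)\{b,d} + a.(b.b.0 + (0 + 0)\{b,c,d}) + c.(0\{a,c,d} + 0 | 0)\{b,d} ⊢ =a=> v1, =c=> v2
  v1 = b.b.0 + (0 + 0)\{b,c,d} ⊢ =b=> v3
  v2 = (0\{a,c,d} + 0 | 0)\{b,d} ⊢ deadlocked
  v3 = b.0 ⊢ =b=> v4
  v4 = 0 ⊢ deadlocked
Partition-refinement fixed point:
  B0 = {u0, v0}
  B1 = {u2, u4, v2, v4}
  B2 = {u1, v1}
  B3 = {u3, v3}
u0 ∈ B0, v0 ∈ B0 → same block
Bisimilar ⇒ trace-equivalent.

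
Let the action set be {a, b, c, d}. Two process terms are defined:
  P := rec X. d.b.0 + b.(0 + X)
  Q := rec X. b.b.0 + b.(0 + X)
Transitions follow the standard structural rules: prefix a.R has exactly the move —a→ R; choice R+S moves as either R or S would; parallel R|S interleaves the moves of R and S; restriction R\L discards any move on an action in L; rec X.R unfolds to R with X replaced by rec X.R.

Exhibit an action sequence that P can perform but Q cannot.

LTS(P): 4 reachable states
  p0 = rec X. d.b.0 + b.(0 + X) has moves =b=> p1, =d=> p2
  p1 = 0 + (rec X. d.b.0 + b.(0 + X)) has moves =b=> p1, =d=> p2
  p2 = b.0 has moves =b=> p3
  p3 = 0 has moves deadlocked
LTS(Q): 4 reachable states
  q0 = rec X. b.b.0 + b.(0 + X) has moves =b=> q1, =b=> q2
  q1 = 0 + (rec X. b.b.0 + b.(0 + X)) has moves =b=> q1, =b=> q2
  q2 = b.0 has moves =b=> q3
  q3 = 0 has moves deadlocked
Run σ = ⟨d⟩ on P: start {p0}
  after d @ step 1: {p2}
  ✓ P
Run σ = ⟨d⟩ on Q: start {q0}
  after d @ step 1: no successor for Q

d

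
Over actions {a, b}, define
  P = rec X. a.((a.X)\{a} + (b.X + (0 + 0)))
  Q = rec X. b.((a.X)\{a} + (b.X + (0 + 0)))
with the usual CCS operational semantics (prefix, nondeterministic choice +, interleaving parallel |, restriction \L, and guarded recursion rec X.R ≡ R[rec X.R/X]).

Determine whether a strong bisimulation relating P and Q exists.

P ≁ Q

Reachable graph of P (2 states):
  s0 = rec X. a.((a.X)\{a} + (b.X + (0 + 0))) has moves ··a··> s1
  s1 = (a.(rec X. a.((a.X)\{a} + (b.X + (0 + 0)))))\{a} + (b.(rec X. a.((a.X)\{a} + (b.X + (0 + 0)))) + (0 + 0)) has moves ··b··> s0
Reachable graph of Q (2 states):
  t0 = rec X. b.((a.X)\{a} + (b.X + (0 + 0))) has moves ··b··> t1
  t1 = (a.(rec X. b.((a.X)\{a} + (b.X + (0 + 0)))))\{a} + (b.(rec X. b.((a.X)\{a} + (b.X + (0 + 0)))) + (0 + 0)) has moves ··b··> t0
Partition-refinement fixed point:
  B0 = {s0}
  B1 = {s1}
  B2 = {t0, t1}
s0 ∈ B0, t0 ∈ B2 → different blocks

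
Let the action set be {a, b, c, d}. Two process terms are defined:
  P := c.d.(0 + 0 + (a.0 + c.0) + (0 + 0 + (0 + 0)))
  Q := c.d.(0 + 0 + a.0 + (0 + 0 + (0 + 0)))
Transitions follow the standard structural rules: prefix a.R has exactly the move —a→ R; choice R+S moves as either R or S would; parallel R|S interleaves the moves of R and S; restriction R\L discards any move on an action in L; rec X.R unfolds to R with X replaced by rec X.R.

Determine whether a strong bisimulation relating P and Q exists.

Reachable graph of P (4 states):
  s0 = c.d.(0 + 0 + (a.0 + c.0) + (0 + 0 + (0 + 0))) has moves —c→ s1
  s1 = d.(0 + 0 + (a.0 + c.0) + (0 + 0 + (0 + 0))) has moves —d→ s2
  s2 = 0 + 0 + (a.0 + c.0) + (0 + 0 + (0 + 0)) has moves —a→ s3, —c→ s3
  s3 = 0 has moves ·
Reachable graph of Q (4 states):
  t0 = c.d.(0 + 0 + a.0 + (0 + 0 + (0 + 0))) has moves —c→ t1
  t1 = d.(0 + 0 + a.0 + (0 + 0 + (0 + 0))) has moves —d→ t2
  t2 = 0 + 0 + a.0 + (0 + 0 + (0 + 0)) has moves —a→ t3
  t3 = 0 has moves ·
Partition-refinement fixed point:
  B0 = {s0}
  B1 = {s1}
  B2 = {s2}
  B3 = {s3, t3}
  B4 = {t0}
  B5 = {t1}
  B6 = {t2}
s0 ∈ B0, t0 ∈ B4 → different blocks

P ≁ Q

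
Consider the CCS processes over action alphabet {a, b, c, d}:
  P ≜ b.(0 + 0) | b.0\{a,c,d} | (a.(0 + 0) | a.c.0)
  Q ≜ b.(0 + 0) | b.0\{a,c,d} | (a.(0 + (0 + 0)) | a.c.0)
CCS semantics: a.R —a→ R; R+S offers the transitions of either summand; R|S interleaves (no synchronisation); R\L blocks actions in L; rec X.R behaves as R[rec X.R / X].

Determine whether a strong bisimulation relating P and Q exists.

LTS(P): 24 reachable states
  m0 = b.(0 + 0) | b.0\{a,c,d} | (a.(0 + 0) | a.c.0) ⊢ --a--▸ m1, --a--▸ m2, --b--▸ m3, --b--▸ m4
  m1 = b.(0 + 0) | b.0\{a,c,d} | ((0 + 0) | a.c.0) ⊢ --a--▸ m5, --b--▸ m6, --b--▸ m7
  m2 = b.(0 + 0) | b.0\{a,c,d} | (a.(0 + 0) | c.0) ⊢ --a--▸ m5, --b--▸ m8, --b--▸ m9, --c--▸ m10
  m3 = (0 + 0) | b.0\{a,c,d} | (a.(0 + 0) | a.c.0) ⊢ --a--▸ m6, --a--▸ m8, --b--▸ m11
  m4 = b.(0 + 0) | 0\{a,c,d} | (a.(0 + 0) | a.c.0) ⊢ --a--▸ m7, --a--▸ m9, --b--▸ m11
  m5 = b.(0 + 0) | b.0\{a,c,d} | ((0 + 0) | c.0) ⊢ --b--▸ m12, --b--▸ m13, --c--▸ m14
  m6 = (0 + 0) | b.0\{a,c,d} | ((0 + 0) | a.c.0) ⊢ --a--▸ m12, --b--▸ m15
  m7 = b.(0 + 0) | 0\{a,c,d} | ((0 + 0) | a.c.0) ⊢ --a--▸ m13, --b--▸ m15
  m8 = (0 + 0) | b.0\{a,c,d} | (a.(0 + 0) | c.0) ⊢ --a--▸ m12, --b--▸ m16, --c--▸ m17
  m9 = b.(0 + 0) | 0\{a,c,d} | (a.(0 + 0) | c.0) ⊢ --a--▸ m13, --b--▸ m16, --c--▸ m18
  m10 = b.(0 + 0) | b.0\{a,c,d} | (a.(0 + 0) | 0) ⊢ --a--▸ m14, --b--▸ m17, --b--▸ m18
  m11 = (0 + 0) | 0\{a,c,d} | (a.(0 + 0) | a.c.0) ⊢ --a--▸ m15, --a--▸ m16
  m12 = (0 + 0) | b.0\{a,c,d} | ((0 + 0) | c.0) ⊢ --b--▸ m19, --c--▸ m20
  m13 = b.(0 + 0) | 0\{a,c,d} | ((0 + 0) | c.0) ⊢ --b--▸ m19, --c--▸ m21
  m14 = b.(0 + 0) | b.0\{a,c,d} | ((0 + 0) | 0) ⊢ --b--▸ m20, --b--▸ m21
  m15 = (0 + 0) | 0\{a,c,d} | ((0 + 0) | a.c.0) ⊢ --a--▸ m19
  m16 = (0 + 0) | 0\{a,c,d} | (a.(0 + 0) | c.0) ⊢ --a--▸ m19, --c--▸ m22
  m17 = (0 + 0) | b.0\{a,c,d} | (a.(0 + 0) | 0) ⊢ --a--▸ m20, --b--▸ m22
  m18 = b.(0 + 0) | 0\{a,c,d} | (a.(0 + 0) | 0) ⊢ --a--▸ m21, --b--▸ m22
  m19 = (0 + 0) | 0\{a,c,d} | ((0 + 0) | c.0) ⊢ --c--▸ m23
  m20 = (0 + 0) | b.0\{a,c,d} | ((0 + 0) | 0) ⊢ --b--▸ m23
  m21 = b.(0 + 0) | 0\{a,c,d} | ((0 + 0) | 0) ⊢ --b--▸ m23
  m22 = (0 + 0) | 0\{a,c,d} | (a.(0 + 0) | 0) ⊢ --a--▸ m23
  m23 = (0 + 0) | 0\{a,c,d} | ((0 + 0) | 0) ⊢ deadlocked
LTS(Q): 24 reachable states
  n0 = b.(0 + 0) | b.0\{a,c,d} | (a.(0 + (0 + 0)) | a.c.0) ⊢ --a--▸ n1, --a--▸ n2, --b--▸ n3, --b--▸ n4
  n1 = b.(0 + 0) | b.0\{a,c,d} | ((0 + (0 + 0)) | a.c.0) ⊢ --a--▸ n5, --b--▸ n6, --b--▸ n7
  n2 = b.(0 + 0) | b.0\{a,c,d} | (a.(0 + (0 + 0)) | c.0) ⊢ --a--▸ n5, --b--▸ n8, --b--▸ n9, --c--▸ n10
  n3 = (0 + 0) | b.0\{a,c,d} | (a.(0 + (0 + 0)) | a.c.0) ⊢ --a--▸ n6, --a--▸ n8, --b--▸ n11
  n4 = b.(0 + 0) | 0\{a,c,d} | (a.(0 + (0 + 0)) | a.c.0) ⊢ --a--▸ n7, --a--▸ n9, --b--▸ n11
  n5 = b.(0 + 0) | b.0\{a,c,d} | ((0 + (0 + 0)) | c.0) ⊢ --b--▸ n12, --b--▸ n13, --c--▸ n14
  n6 = (0 + 0) | b.0\{a,c,d} | ((0 + (0 + 0)) | a.c.0) ⊢ --a--▸ n12, --b--▸ n15
  n7 = b.(0 + 0) | 0\{a,c,d} | ((0 + (0 + 0)) | a.c.0) ⊢ --a--▸ n13, --b--▸ n15
  n8 = (0 + 0) | b.0\{a,c,d} | (a.(0 + (0 + 0)) | c.0) ⊢ --a--▸ n12, --b--▸ n16, --c--▸ n17
  n9 = b.(0 + 0) | 0\{a,c,d} | (a.(0 + (0 + 0)) | c.0) ⊢ --a--▸ n13, --b--▸ n16, --c--▸ n18
  n10 = b.(0 + 0) | b.0\{a,c,d} | (a.(0 + (0 + 0)) | 0) ⊢ --a--▸ n14, --b--▸ n17, --b--▸ n18
  n11 = (0 + 0) | 0\{a,c,d} | (a.(0 + (0 + 0)) | a.c.0) ⊢ --a--▸ n15, --a--▸ n16
  n12 = (0 + 0) | b.0\{a,c,d} | ((0 + (0 + 0)) | c.0) ⊢ --b--▸ n19, --c--▸ n20
  n13 = b.(0 + 0) | 0\{a,c,d} | ((0 + (0 + 0)) | c.0) ⊢ --b--▸ n19, --c--▸ n21
  n14 = b.(0 + 0) | b.0\{a,c,d} | ((0 + (0 + 0)) | 0) ⊢ --b--▸ n20, --b--▸ n21
  n15 = (0 + 0) | 0\{a,c,d} | ((0 + (0 + 0)) | a.c.0) ⊢ --a--▸ n19
  n16 = (0 + 0) | 0\{a,c,d} | (a.(0 + (0 + 0)) | c.0) ⊢ --a--▸ n19, --c--▸ n22
  n17 = (0 + 0) | b.0\{a,c,d} | (a.(0 + (0 + 0)) | 0) ⊢ --a--▸ n20, --b--▸ n22
  n18 = b.(0 + 0) | 0\{a,c,d} | (a.(0 + (0 + 0)) | 0) ⊢ --a--▸ n21, --b--▸ n22
  n19 = (0 + 0) | 0\{a,c,d} | ((0 + (0 + 0)) | c.0) ⊢ --c--▸ n23
  n20 = (0 + 0) | b.0\{a,c,d} | ((0 + (0 + 0)) | 0) ⊢ --b--▸ n23
  n21 = b.(0 + 0) | 0\{a,c,d} | ((0 + (0 + 0)) | 0) ⊢ --b--▸ n23
  n22 = (0 + 0) | 0\{a,c,d} | (a.(0 + (0 + 0)) | 0) ⊢ --a--▸ n23
  n23 = (0 + 0) | 0\{a,c,d} | ((0 + (0 + 0)) | 0) ⊢ deadlocked
Bisimilarity quotient blocks:
  B0 = {m0, n0}
  B1 = {m3, m4, n3, n4}
  B2 = {m6, m7, n6, n7}
  B3 = {m12, m13, n12, n13}
  B4 = {m20, m21, n20, n21}
  B5 = {m23, n23}
  B6 = {m19, n19}
  B7 = {m15, n15}
  B8 = {m11, n11}
  B9 = {m16, n16}
  B10 = {m22, n22}
  B11 = {m8, m9, n8, n9}
  B12 = {m17, m18, n17, n18}
  B13 = {m1, n1}
  B14 = {m5, n5}
  B15 = {m14, n14}
  B16 = {m2, n2}
  B17 = {m10, n10}
m0 ∈ B0, n0 ∈ B0 → same block

YES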